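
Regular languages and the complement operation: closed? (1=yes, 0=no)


Regular languages are closed under all standard operations:
- Union: Yes (product construction)
- Intersection: Yes (product construction)
- Complement: Yes (swap accept/reject)
- Concatenation: Yes (NFA construction)
Operation: complement -> Closed

1


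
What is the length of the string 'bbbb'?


String: 'bbbb'
Counting characters:
  'b' appears 4 time(s)
Total length = 0 + 4 = 4

4


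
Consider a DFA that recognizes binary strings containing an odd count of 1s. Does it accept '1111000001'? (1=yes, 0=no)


DFA has 2 states: q_even (start, accept=no) and q_odd
Processing string '1111000001' character by character:
  Position 0: read '1', 1-count=1 -> q_odd
  Position 1: read '1', 1-count=2 -> q_even
  Position 2: read '1', 1-count=3 -> q_odd
  Position 3: read '1', 1-count=4 -> q_even
  Position 4: read '0', 1-count=4 -> q_even (no change)
  Position 5: read '0', 1-count=4 -> q_even (no change)
  Position 6: read '0', 1-count=4 -> q_even (no change)
  Position 7: read '0', 1-count=4 -> q_even (no change)
  Position 8: read '0', 1-count=4 -> q_even (no change)
  Position 9: read '1', 1-count=5 -> q_odd
Final state: q_odd, total 1s = 5 (odd); the DFA requires an odd count -> accept

1


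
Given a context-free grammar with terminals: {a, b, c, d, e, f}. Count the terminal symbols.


Terminal symbols: a, b, c, d, e, f
Counting each: a (#1), b (#2), c (#3), d (#4), e (#5), f (#6)
Total = 6

6


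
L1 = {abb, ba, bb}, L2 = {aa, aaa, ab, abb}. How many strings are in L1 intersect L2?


L1 = {abb, ba, bb}
L2 = {aa, aaa, ab, abb}
Checking each string in L1 against L2:
  'abb': in L2? Yes
  'ba': in L2? No
  'bb': in L2? No
Intersection = {abb}
|L1 ∩ L2| = 1

1


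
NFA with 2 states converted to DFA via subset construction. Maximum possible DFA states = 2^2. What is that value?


NFA has 2 states
Subset construction: each DFA state = subset of NFA states
Maximum subsets = 2^2
2^2 = 4

4


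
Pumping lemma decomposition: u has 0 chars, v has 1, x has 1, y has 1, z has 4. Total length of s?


|s| = |u| + |v| + |x| + |y| + |z|
= 0 + 1 + 1 + 1 + 4
= 1 + 1 + 5
= 2 + 5
= 7

7


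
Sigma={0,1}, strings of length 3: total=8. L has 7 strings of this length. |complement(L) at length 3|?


Alphabet: {0,1}
String length: 3
Total strings of length 3 = 2^3 = 8
Strings in L = 7
Complement = total - |L|
= 8 - 7
= 1

1


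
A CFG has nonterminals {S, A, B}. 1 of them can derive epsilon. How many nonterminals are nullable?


Nonterminals: {S, A, B}
A nonterminal is nullable if it can derive epsilon
Counting nullable nonterminals: 1
Total nullable = 1

1


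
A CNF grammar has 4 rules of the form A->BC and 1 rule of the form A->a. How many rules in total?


CNF allows two rule forms:
  A -> BC (binary): 4 rules
  A -> a (terminal): 1 rule
Total = 4 + 1 = 5

5


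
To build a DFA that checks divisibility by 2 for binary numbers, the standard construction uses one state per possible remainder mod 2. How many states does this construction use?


Divisibility by 2 is tracked via the remainder mod 2: 0, 1, ..., 1
The construction assigns one state to each remainder
Number of remainders = 2

2


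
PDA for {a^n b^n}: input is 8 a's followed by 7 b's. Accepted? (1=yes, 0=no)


Language requires equal numbers of a's and b's
PDA pushes for each 'a', pops for each 'b'
Number of a's = 8
Number of b's = 7
8 != 7 -> Reject

0


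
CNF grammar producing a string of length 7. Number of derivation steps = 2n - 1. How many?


Chomsky Normal Form derivation:
String length n = 7
Each step either:
  - Splits a nonterminal into two (n-1 such steps)
  - Converts a nonterminal to terminal (n such steps)
Total = (n-1) + n = 2n - 1
= 2(7) - 1
= 14 - 1
= 13

13


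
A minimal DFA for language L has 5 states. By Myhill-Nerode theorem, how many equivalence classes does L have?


Myhill-Nerode theorem:
Number of equivalence classes = number of states in minimal DFA
Minimal DFA states = 5
Therefore equivalence classes = 5

5


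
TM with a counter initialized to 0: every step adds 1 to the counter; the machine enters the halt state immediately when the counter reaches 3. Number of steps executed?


Counter starts at 0. Counting sequence:
  Step 1: counter = 1
  Step 2: counter = 2
  Step 3: counter = 3
Counter reached 3 -> halt
Total steps = 3

3


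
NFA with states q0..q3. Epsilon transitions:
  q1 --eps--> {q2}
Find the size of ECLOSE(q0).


Starting from q0
Initialize closure = {q0}
q0 has no outgoing epsilon transitions -> nothing to add
Final closure: {q0}
Size = 1

1


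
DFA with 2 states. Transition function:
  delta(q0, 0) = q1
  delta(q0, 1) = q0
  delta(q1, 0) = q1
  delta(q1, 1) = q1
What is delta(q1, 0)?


Looking up transition function:
delta(q1, 0) in the table
Row: q1, Column: 0
Result: q1

q1


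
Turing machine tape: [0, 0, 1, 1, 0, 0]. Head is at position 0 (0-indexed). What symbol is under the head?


Tape: [0, 0, 1, 1, 0, 0]
Positions: 0 1 2 3 4 5
Values:    0 0 1 1 0 0
Head at position 0
tape[0] = 0

0


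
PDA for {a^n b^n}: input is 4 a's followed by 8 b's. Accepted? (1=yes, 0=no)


Language requires equal numbers of a's and b's
PDA pushes for each 'a', pops for each 'b'
Number of a's = 4
Number of b's = 8
4 != 8 -> Reject

0


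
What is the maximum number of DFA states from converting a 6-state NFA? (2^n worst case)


NFA has 6 states
Subset construction: each DFA state = subset of NFA states
Maximum subsets = 2^6
2^6 = 64

64


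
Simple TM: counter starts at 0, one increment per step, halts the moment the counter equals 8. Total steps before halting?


Counter starts at 0. Counting sequence:
  Step 1: counter = 1
  Step 2: counter = 2
  Step 3: counter = 3
  Step 4: counter = 4
  Step 5: counter = 5
  Step 6: counter = 6
  Step 7: counter = 7
  Step 8: counter = 8
Counter reached 8 -> halt
Total steps = 8

8


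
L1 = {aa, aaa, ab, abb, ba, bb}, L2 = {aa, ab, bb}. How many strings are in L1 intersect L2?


L1 = {aa, aaa, ab, abb, ba, bb}
L2 = {aa, ab, bb}
Checking each string in L1 against L2:
  'aa': in L2? Yes
  'aaa': in L2? No
  'ab': in L2? Yes
  'abb': in L2? No
  'ba': in L2? No
  'bb': in L2? Yes
Intersection = {aa, ab, bb}
|L1 ∩ L2| = 3

3


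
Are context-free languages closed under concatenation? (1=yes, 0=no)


CFL closure properties:
  Closed under: union, concatenation, Kleene star
  NOT closed under: intersection, complement
Operation 'concatenation' is in closed list -> Yes (closed)

1


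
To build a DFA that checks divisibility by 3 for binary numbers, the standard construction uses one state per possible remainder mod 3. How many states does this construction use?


Divisibility by 3 is tracked via the remainder mod 3: 0, 1, ..., 2
The construction assigns one state to each remainder
Number of remainders = 3

3


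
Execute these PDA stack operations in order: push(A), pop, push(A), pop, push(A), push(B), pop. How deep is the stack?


Tracing stack operations:
  push(A) -> stack = [A], depth=1
  pop -> removed A, stack = [], depth=0
  push(A) -> stack = [A], depth=1
  pop -> removed A, stack = [], depth=0
  push(A) -> stack = [A], depth=1
  push(B) -> stack = [A,B], depth=2
  pop -> removed B, stack = [A], depth=1
Final depth = 1

1


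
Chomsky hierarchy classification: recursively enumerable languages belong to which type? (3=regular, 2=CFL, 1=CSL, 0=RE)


Chomsky hierarchy levels:
  Type 3: Regular (DFA/NFA/regex)
  Type 2: Context-free (PDA)
  Type 1: Context-sensitive
  Type 0: Recursively enumerable (TM)
'recursively enumerable' corresponds to Type 0

0


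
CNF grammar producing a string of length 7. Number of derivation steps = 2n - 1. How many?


Chomsky Normal Form derivation:
String length n = 7
Each step either:
  - Splits a nonterminal into two (n-1 such steps)
  - Converts a nonterminal to terminal (n such steps)
Total = (n-1) + n = 2n - 1
= 2(7) - 1
= 14 - 1
= 13

13


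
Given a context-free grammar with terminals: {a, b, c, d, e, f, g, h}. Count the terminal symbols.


Terminal symbols: a, b, c, d, e, f, g, h
Counting each: a (#1), b (#2), c (#3), d (#4), e (#5), f (#6), g (#7), h (#8)
Total = 8

8


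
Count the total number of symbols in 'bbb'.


String: 'bbb'
Counting characters:
  'b' appears 3 time(s)
Total length = 0 + 3 = 3

3


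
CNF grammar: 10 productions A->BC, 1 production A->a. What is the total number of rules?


CNF allows two rule forms:
  A -> BC (binary): 10 rules
  A -> a (terminal): 1 rule
Total = 10 + 1 = 11

11


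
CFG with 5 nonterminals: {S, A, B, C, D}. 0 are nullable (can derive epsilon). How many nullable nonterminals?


Nonterminals: {S, A, B, C, D}
A nonterminal is nullable if it can derive epsilon
Counting nullable nonterminals: 0
Total nullable = 0

0


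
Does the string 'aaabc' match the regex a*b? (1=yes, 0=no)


Pattern: a*b
String: 'aaabc'
Pattern requires: zero or more 'a's followed by exactly one 'b'
Found 3 leading 'a's
Remaining: 'bc'
Remaining is not 'b' -> no match
Result: 0

0


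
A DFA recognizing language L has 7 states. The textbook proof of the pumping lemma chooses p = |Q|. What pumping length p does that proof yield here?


Pumping lemma for regular languages (standard proof):
Take p = |Q|, the number of DFA states.
Any string of length >= |Q| passes through |Q|+1 states while reading its first |Q| symbols,
so by pigeonhole some state repeats, giving the loop that can be pumped.
Here |Q| = 7
Therefore the proof uses p = 7

7


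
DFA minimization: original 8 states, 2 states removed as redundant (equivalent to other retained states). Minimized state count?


Original DFA: 8 states
Redundant states removed: 2
Minimized states = original - removed
= 8 - 2
= 6

6


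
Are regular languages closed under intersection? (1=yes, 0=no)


Regular languages are closed under:
- Union (DFA product construction)
- Intersection (DFA product construction)
- Complement (swap accept/reject states)
- Concatenation (NFA construction)
- Kleene star (NFA construction)
intersection is in this list
Therefore: closed

1


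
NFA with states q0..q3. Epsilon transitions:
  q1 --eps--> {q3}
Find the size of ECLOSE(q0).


Starting from q0
Initialize closure = {q0}
q0 has no outgoing epsilon transitions -> nothing to add
Final closure: {q0}
Size = 1

1


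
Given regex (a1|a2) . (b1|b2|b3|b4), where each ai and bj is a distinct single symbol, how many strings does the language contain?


First group: 2 alternatives
Second group: 4 alternatives
Concatenation: each choice from group 1 pairs with each from group 2
Total = 2 x 4 = 8

8


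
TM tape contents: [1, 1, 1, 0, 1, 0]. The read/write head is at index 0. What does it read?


Tape: [1, 1, 1, 0, 1, 0]
Positions: 0 1 2 3 4 5
Values:    1 1 1 0 1 0
Head at position 0
tape[0] = 1

1


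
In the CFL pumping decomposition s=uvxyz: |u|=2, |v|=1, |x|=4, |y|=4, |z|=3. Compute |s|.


|s| = |u| + |v| + |x| + |y| + |z|
= 2 + 1 + 4 + 4 + 3
= 3 + 4 + 7
= 7 + 7
= 14

14


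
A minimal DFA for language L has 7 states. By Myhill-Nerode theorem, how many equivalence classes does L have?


Myhill-Nerode theorem:
Number of equivalence classes = number of states in minimal DFA
Minimal DFA states = 7
Therefore equivalence classes = 7

7


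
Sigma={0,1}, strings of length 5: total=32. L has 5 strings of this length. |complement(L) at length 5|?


Alphabet: {0,1}
String length: 5
Total strings of length 5 = 2^5 = 32
Strings in L = 5
Complement = total - |L|
= 32 - 5
= 27

27


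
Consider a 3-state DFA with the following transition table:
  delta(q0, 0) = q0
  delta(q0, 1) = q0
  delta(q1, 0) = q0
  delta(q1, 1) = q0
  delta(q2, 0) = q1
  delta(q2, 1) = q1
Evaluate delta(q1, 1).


Looking up transition function:
delta(q1, 1) in the table
Row: q1, Column: 1
Result: q0

q0


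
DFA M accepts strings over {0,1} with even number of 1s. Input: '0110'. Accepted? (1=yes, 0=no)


DFA has 2 states: q_even (start, accept=yes) and q_odd
Processing string '0110' character by character:
  Position 0: read '0', 1-count=0 -> q_even (no change)
  Position 1: read '1', 1-count=1 -> q_odd
  Position 2: read '1', 1-count=2 -> q_even
  Position 3: read '0', 1-count=2 -> q_even (no change)
Final state: q_even, total 1s = 2 (even); the DFA requires an even count -> accept

1


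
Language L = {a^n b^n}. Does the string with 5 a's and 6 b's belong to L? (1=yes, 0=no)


Language requires equal numbers of a's and b's
PDA pushes for each 'a', pops for each 'b'
Number of a's = 5
Number of b's = 6
5 != 6 -> Reject

0


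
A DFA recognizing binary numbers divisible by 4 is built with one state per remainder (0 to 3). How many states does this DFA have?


Divisibility by 4 is tracked via the remainder mod 4: 0, 1, ..., 3
The construction assigns one state to each remainder
Number of remainders = 4

4


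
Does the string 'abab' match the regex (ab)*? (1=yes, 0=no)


Pattern: (ab)*
String: 'abab'
Pattern requires: zero or more repetitions of 'ab'
Pairs: ['ab', 'ab']
All pairs are 'ab'? Yes
Result: 1

1


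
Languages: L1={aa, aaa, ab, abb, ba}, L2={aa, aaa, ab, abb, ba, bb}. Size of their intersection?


L1 = {aa, aaa, ab, abb, ba}
L2 = {aa, aaa, ab, abb, ba, bb}
Checking each string in L1 against L2:
  'aa': in L2? Yes
  'aaa': in L2? Yes
  'ab': in L2? Yes
  'abb': in L2? Yes
  'ba': in L2? Yes
Intersection = {aa, aaa, ab, abb, ba}
|L1 ∩ L2| = 5

5


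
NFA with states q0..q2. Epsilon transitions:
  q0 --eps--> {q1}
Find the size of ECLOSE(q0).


Starting from q0
Initialize closure = {q0}
Follow epsilon from q0 -> add q1
Final closure: {q0, q1}
Size = 2

2


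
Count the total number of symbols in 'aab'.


String: 'aab'
Counting characters:
  'a' appears 2 time(s)
  'b' appears 1 time(s)
Total length = 2 + 1 = 3

3


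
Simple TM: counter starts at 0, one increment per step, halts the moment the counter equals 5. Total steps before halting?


Counter starts at 0. Counting sequence:
  Step 1: counter = 1
  Step 2: counter = 2
  Step 3: counter = 3
  Step 4: counter = 4
  Step 5: counter = 5
Counter reached 5 -> halt
Total steps = 5

5


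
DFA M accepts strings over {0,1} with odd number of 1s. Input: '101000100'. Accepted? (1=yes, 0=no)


DFA has 2 states: q_even (start, accept=no) and q_odd
Processing string '101000100' character by character:
  Position 0: read '1', 1-count=1 -> q_odd
  Position 1: read '0', 1-count=1 -> q_odd (no change)
  Position 2: read '1', 1-count=2 -> q_even
  Position 3: read '0', 1-count=2 -> q_even (no change)
  Position 4: read '0', 1-count=2 -> q_even (no change)
  Position 5: read '0', 1-count=2 -> q_even (no change)
  Position 6: read '1', 1-count=3 -> q_odd
  Position 7: read '0', 1-count=3 -> q_odd (no change)
  Position 8: read '0', 1-count=3 -> q_odd (no change)
Final state: q_odd, total 1s = 3 (odd); the DFA requires an odd count -> accept

1


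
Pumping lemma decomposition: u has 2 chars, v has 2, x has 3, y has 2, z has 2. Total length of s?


|s| = |u| + |v| + |x| + |y| + |z|
= 2 + 2 + 3 + 2 + 2
= 4 + 3 + 4
= 7 + 4
= 11

11


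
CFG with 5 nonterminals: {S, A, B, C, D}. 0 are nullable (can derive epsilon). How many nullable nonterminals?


Nonterminals: {S, A, B, C, D}
A nonterminal is nullable if it can derive epsilon
Counting nullable nonterminals: 0
Total nullable = 0

0


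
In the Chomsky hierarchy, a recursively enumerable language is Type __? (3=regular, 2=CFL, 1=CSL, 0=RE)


Chomsky hierarchy levels:
  Type 3: Regular (DFA/NFA/regex)
  Type 2: Context-free (PDA)
  Type 1: Context-sensitive
  Type 0: Recursively enumerable (TM)
'recursively enumerable' corresponds to Type 0

0


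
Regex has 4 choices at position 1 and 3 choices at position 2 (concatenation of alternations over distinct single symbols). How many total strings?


First group: 4 alternatives
Second group: 3 alternatives
Concatenation: each choice from group 1 pairs with each from group 2
Total = 4 x 3 = 12

12


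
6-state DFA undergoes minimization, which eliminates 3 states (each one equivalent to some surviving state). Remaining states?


Original DFA: 6 states
Redundant states removed: 3
Minimized states = original - removed
= 6 - 3
= 3

3


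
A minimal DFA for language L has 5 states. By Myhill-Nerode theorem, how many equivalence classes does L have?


Myhill-Nerode theorem:
Number of equivalence classes = number of states in minimal DFA
Minimal DFA states = 5
Therefore equivalence classes = 5

5


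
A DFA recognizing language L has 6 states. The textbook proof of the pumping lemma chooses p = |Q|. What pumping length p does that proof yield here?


Pumping lemma for regular languages (standard proof):
Take p = |Q|, the number of DFA states.
Any string of length >= |Q| passes through |Q|+1 states while reading its first |Q| symbols,
so by pigeonhole some state repeats, giving the loop that can be pumped.
Here |Q| = 6
Therefore the proof uses p = 6

6


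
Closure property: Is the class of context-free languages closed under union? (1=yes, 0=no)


CFL closure properties:
  Closed under: union, concatenation, Kleene star
  NOT closed under: intersection, complement
Operation 'union' is in closed list -> Yes (closed)

1


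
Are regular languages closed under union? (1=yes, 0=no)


Regular languages are closed under:
- Union (DFA product construction)
- Intersection (DFA product construction)
- Complement (swap accept/reject states)
- Concatenation (NFA construction)
- Kleene star (NFA construction)
union is in this list
Therefore: closed

1


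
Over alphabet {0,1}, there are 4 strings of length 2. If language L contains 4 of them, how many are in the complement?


Alphabet: {0,1}
String length: 2
Total strings of length 2 = 2^2 = 4
Strings in L = 4
Complement = total - |L|
= 4 - 4
= 0

0


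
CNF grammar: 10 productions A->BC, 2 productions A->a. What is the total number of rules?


CNF allows two rule forms:
  A -> BC (binary): 10 rules
  A -> a (terminal): 2 rules
Total = 10 + 2 = 12

12


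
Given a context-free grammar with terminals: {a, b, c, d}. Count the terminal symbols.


Terminal symbols: a, b, c, d
Counting each: a (#1), b (#2), c (#3), d (#4)
Total = 4

4


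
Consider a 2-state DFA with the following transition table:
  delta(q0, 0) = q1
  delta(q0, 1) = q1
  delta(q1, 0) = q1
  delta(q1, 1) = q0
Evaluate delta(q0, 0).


Looking up transition function:
delta(q0, 0) in the table
Row: q0, Column: 0
Result: q1

q1


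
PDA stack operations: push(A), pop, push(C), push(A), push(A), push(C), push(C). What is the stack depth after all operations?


Tracing stack operations:
  push(A) -> stack = [A], depth=1
  pop -> removed A, stack = [], depth=0
  push(C) -> stack = [C], depth=1
  push(A) -> stack = [C,A], depth=2
  push(A) -> stack = [C,A,A], depth=3
  push(C) -> stack = [C,A,A,C], depth=4
  push(C) -> stack = [C,A,A,C,C], depth=5
Final depth = 5

5


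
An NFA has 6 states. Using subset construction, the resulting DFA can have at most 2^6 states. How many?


NFA has 6 states
Subset construction: each DFA state = subset of NFA states
Maximum subsets = 2^6
2^6 = 64

64


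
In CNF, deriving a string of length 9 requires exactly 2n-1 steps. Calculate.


Chomsky Normal Form derivation:
String length n = 9
Each step either:
  - Splits a nonterminal into two (n-1 such steps)
  - Converts a nonterminal to terminal (n such steps)
Total = (n-1) + n = 2n - 1
= 2(9) - 1
= 18 - 1
= 17

17


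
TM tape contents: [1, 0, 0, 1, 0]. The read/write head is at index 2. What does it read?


Tape: [1, 0, 0, 1, 0]
Positions: 0 1 2 3 4
Values:    1 0 0 1 0
Head at position 2
tape[2] = 0

0


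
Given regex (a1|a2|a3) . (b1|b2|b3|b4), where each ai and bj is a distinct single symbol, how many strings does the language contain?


First group: 3 alternatives
Second group: 4 alternatives
Concatenation: each choice from group 1 pairs with each from group 2
Total = 3 x 4 = 12

12


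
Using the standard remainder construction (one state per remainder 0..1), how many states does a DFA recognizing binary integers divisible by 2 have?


Divisibility by 2 is tracked via the remainder mod 2: 0, 1, ..., 1
The construction assigns one state to each remainder
Number of remainders = 2

2


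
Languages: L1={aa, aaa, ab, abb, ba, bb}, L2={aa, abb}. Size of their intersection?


L1 = {aa, aaa, ab, abb, ba, bb}
L2 = {aa, abb}
Checking each string in L1 against L2:
  'aa': in L2? Yes
  'aaa': in L2? No
  'ab': in L2? No
  'abb': in L2? Yes
  'ba': in L2? No
  'bb': in L2? No
Intersection = {aa, abb}
|L1 ∩ L2| = 2

2


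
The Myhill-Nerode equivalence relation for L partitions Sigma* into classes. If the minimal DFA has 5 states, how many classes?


Myhill-Nerode theorem:
Number of equivalence classes = number of states in minimal DFA
Minimal DFA states = 5
Therefore equivalence classes = 5

5


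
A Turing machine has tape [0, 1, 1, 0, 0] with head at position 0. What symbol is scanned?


Tape: [0, 1, 1, 0, 0]
Positions: 0 1 2 3 4
Values:    0 1 1 0 0
Head at position 0
tape[0] = 0

0


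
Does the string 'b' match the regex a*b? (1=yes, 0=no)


Pattern: a*b
String: 'b'
Pattern requires: zero or more 'a's followed by exactly one 'b'
Found 0 leading 'a's
Remaining: 'b'
Remaining is exactly 'b' -> match
Result: 1

1


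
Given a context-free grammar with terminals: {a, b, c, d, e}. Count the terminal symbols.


Terminal symbols: a, b, c, d, e
Counting each: a (#1), b (#2), c (#3), d (#4), e (#5)
Total = 5

5


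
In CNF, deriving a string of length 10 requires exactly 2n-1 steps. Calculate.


Chomsky Normal Form derivation:
String length n = 10
Each step either:
  - Splits a nonterminal into two (n-1 such steps)
  - Converts a nonterminal to terminal (n such steps)
Total = (n-1) + n = 2n - 1
= 2(10) - 1
= 20 - 1
= 19

19


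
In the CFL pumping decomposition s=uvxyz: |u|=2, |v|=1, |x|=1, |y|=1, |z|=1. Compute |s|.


|s| = |u| + |v| + |x| + |y| + |z|
= 2 + 1 + 1 + 1 + 1
= 3 + 1 + 2
= 4 + 2
= 6

6


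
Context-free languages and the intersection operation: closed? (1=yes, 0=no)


CFL closure properties:
  Closed under: union, concatenation, Kleene star
  NOT closed under: intersection, complement
Operation 'intersection' is in not-closed list -> No (not closed)

0


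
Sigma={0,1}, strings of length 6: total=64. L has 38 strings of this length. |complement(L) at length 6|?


Alphabet: {0,1}
String length: 6
Total strings of length 6 = 2^6 = 64
Strings in L = 38
Complement = total - |L|
= 64 - 38
= 26

26


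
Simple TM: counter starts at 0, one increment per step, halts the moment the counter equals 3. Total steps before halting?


Counter starts at 0. Counting sequence:
  Step 1: counter = 1
  Step 2: counter = 2
  Step 3: counter = 3
Counter reached 3 -> halt
Total steps = 3

3


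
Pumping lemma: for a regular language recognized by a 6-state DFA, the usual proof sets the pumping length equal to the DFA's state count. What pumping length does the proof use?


Pumping lemma for regular languages (standard proof):
Take p = |Q|, the number of DFA states.
Any string of length >= |Q| passes through |Q|+1 states while reading its first |Q| symbols,
so by pigeonhole some state repeats, giving the loop that can be pumped.
Here |Q| = 6
Therefore the proof uses p = 6

6


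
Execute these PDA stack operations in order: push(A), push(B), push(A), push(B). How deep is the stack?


Tracing stack operations:
  push(A) -> stack = [A], depth=1
  push(B) -> stack = [A,B], depth=2
  push(A) -> stack = [A,B,A], depth=3
  push(B) -> stack = [A,B,A,B], depth=4
Final depth = 4

4


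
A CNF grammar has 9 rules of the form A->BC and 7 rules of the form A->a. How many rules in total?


CNF allows two rule forms:
  A -> BC (binary): 9 rules
  A -> a (terminal): 7 rules
Total = 9 + 7 = 16

16


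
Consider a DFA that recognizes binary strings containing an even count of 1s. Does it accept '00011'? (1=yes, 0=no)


DFA has 2 states: q_even (start, accept=yes) and q_odd
Processing string '00011' character by character:
  Position 0: read '0', 1-count=0 -> q_even (no change)
  Position 1: read '0', 1-count=0 -> q_even (no change)
  Position 2: read '0', 1-count=0 -> q_even (no change)
  Position 3: read '1', 1-count=1 -> q_odd
  Position 4: read '1', 1-count=2 -> q_even
Final state: q_even, total 1s = 2 (even); the DFA requires an even count -> accept

1


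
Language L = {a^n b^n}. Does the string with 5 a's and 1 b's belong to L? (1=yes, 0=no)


Language requires equal numbers of a's and b's
PDA pushes for each 'a', pops for each 'b'
Number of a's = 5
Number of b's = 1
5 != 1 -> Reject

0


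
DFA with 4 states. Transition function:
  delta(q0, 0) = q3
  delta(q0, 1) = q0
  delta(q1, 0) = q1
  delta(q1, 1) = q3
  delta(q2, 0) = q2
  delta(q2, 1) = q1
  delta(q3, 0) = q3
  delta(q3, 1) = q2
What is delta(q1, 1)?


Looking up transition function:
delta(q1, 1) in the table
Row: q1, Column: 1
Result: q3

q3


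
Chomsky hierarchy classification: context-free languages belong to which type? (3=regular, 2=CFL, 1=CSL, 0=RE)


Chomsky hierarchy levels:
  Type 3: Regular (DFA/NFA/regex)
  Type 2: Context-free (PDA)
  Type 1: Context-sensitive
  Type 0: Recursively enumerable (TM)
'context-free' corresponds to Type 2

2


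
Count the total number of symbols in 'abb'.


String: 'abb'
Counting characters:
  'a' appears 1 time(s)
  'b' appears 2 time(s)
Total length = 1 + 2 = 3

3


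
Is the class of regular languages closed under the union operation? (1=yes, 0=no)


Regular languages are closed under:
- Union (DFA product construction)
- Intersection (DFA product construction)
- Complement (swap accept/reject states)
- Concatenation (NFA construction)
- Kleene star (NFA construction)
union is in this list
Therefore: closed

1


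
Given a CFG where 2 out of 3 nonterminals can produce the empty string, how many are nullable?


Nonterminals: {S, A, B}
A nonterminal is nullable if it can derive epsilon
Counting nullable nonterminals: 2
Total nullable = 2

2


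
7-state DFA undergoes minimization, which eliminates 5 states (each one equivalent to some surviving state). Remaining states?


Original DFA: 7 states
Redundant states removed: 5
Minimized states = original - removed
= 7 - 5
= 2

2


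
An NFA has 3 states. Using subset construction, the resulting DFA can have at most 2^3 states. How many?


NFA has 3 states
Subset construction: each DFA state = subset of NFA states
Maximum subsets = 2^3
2^3 = 8

8


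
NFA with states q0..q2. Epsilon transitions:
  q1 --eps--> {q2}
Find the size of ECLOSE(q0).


Starting from q0
Initialize closure = {q0}
q0 has no outgoing epsilon transitions -> nothing to add
Final closure: {q0}
Size = 1

1


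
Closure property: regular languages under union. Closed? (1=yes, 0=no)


Regular languages are closed under:
- Union (DFA product construction)
- Intersection (DFA product construction)
- Complement (swap accept/reject states)
- Concatenation (NFA construction)
- Kleene star (NFA construction)
union is in this list
Therefore: closed

1


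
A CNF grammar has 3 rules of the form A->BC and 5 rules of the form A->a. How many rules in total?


CNF allows two rule forms:
  A -> BC (binary): 3 rules
  A -> a (terminal): 5 rules
Total = 3 + 5 = 8

8


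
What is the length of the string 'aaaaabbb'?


String: 'aaaaabbb'
Counting characters:
  'a' appears 5 time(s)
  'b' appears 3 time(s)
Total length = 5 + 3 = 8

8


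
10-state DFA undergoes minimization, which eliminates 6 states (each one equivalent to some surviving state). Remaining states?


Original DFA: 10 states
Redundant states removed: 6
Minimized states = original - removed
= 10 - 6
= 4

4


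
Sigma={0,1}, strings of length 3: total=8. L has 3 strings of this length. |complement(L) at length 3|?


Alphabet: {0,1}
String length: 3
Total strings of length 3 = 2^3 = 8
Strings in L = 3
Complement = total - |L|
= 8 - 3
= 5

5


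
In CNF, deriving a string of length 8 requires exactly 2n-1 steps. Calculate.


Chomsky Normal Form derivation:
String length n = 8
Each step either:
  - Splits a nonterminal into two (n-1 such steps)
  - Converts a nonterminal to terminal (n such steps)
Total = (n-1) + n = 2n - 1
= 2(8) - 1
= 16 - 1
= 15

15


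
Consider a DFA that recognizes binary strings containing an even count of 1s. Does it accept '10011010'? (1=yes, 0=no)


DFA has 2 states: q_even (start, accept=yes) and q_odd
Processing string '10011010' character by character:
  Position 0: read '1', 1-count=1 -> q_odd
  Position 1: read '0', 1-count=1 -> q_odd (no change)
  Position 2: read '0', 1-count=1 -> q_odd (no change)
  Position 3: read '1', 1-count=2 -> q_even
  Position 4: read '1', 1-count=3 -> q_odd
  Position 5: read '0', 1-count=3 -> q_odd (no change)
  Position 6: read '1', 1-count=4 -> q_even
  Position 7: read '0', 1-count=4 -> q_even (no change)
Final state: q_even, total 1s = 4 (even); the DFA requires an even count -> accept

1


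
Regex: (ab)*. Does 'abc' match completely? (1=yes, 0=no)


Pattern: (ab)*
String: 'abc'
Pattern requires: zero or more repetitions of 'ab'
Length 3 is odd -> cannot be (ab)* -> no match
Result: 0

0


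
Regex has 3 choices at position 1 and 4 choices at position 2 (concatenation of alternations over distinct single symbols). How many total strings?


First group: 3 alternatives
Second group: 4 alternatives
Concatenation: each choice from group 1 pairs with each from group 2
Total = 3 x 4 = 12

12


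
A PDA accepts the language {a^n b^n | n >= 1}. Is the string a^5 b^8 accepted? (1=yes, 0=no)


Language requires equal numbers of a's and b's
PDA pushes for each 'a', pops for each 'b'
Number of a's = 5
Number of b's = 8
5 != 8 -> Reject

0


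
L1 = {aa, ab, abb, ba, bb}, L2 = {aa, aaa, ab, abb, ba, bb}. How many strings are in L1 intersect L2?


L1 = {aa, ab, abb, ba, bb}
L2 = {aa, aaa, ab, abb, ba, bb}
Checking each string in L1 against L2:
  'aa': in L2? Yes
  'ab': in L2? Yes
  'abb': in L2? Yes
  'ba': in L2? Yes
  'bb': in L2? Yes
Intersection = {aa, ab, abb, ba, bb}
|L1 ∩ L2| = 5

5


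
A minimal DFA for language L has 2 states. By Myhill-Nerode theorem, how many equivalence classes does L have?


Myhill-Nerode theorem:
Number of equivalence classes = number of states in minimal DFA
Minimal DFA states = 2
Therefore equivalence classes = 2

2


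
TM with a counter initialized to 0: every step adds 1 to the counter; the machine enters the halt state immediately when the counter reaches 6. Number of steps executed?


Counter starts at 0. Counting sequence:
  Step 1: counter = 1
  Step 2: counter = 2
  Step 3: counter = 3
  Step 4: counter = 4
  Step 5: counter = 5
  Step 6: counter = 6
Counter reached 6 -> halt
Total steps = 6

6


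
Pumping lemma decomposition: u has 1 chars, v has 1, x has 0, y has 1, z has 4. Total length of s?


|s| = |u| + |v| + |x| + |y| + |z|
= 1 + 1 + 0 + 1 + 4
= 2 + 0 + 5
= 2 + 5
= 7

7


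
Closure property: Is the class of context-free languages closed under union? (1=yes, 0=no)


CFL closure properties:
  Closed under: union, concatenation, Kleene star
  NOT closed under: intersection, complement
Operation 'union' is in closed list -> Yes (closed)

1


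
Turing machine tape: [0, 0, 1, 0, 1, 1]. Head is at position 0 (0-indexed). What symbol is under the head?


Tape: [0, 0, 1, 0, 1, 1]
Positions: 0 1 2 3 4 5
Values:    0 0 1 0 1 1
Head at position 0
tape[0] = 0

0


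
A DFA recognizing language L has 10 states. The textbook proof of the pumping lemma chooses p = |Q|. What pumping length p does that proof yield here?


Pumping lemma for regular languages (standard proof):
Take p = |Q|, the number of DFA states.
Any string of length >= |Q| passes through |Q|+1 states while reading its first |Q| symbols,
so by pigeonhole some state repeats, giving the loop that can be pumped.
Here |Q| = 10
Therefore the proof uses p = 10

10


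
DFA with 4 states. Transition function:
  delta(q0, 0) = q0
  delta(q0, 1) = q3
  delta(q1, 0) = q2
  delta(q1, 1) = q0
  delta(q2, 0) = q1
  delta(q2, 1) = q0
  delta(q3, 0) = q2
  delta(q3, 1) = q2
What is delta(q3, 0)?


Looking up transition function:
delta(q3, 0) in the table
Row: q3, Column: 0
Result: q2

q2


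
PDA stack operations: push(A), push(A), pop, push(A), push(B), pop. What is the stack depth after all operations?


Tracing stack operations:
  push(A) -> stack = [A], depth=1
  push(A) -> stack = [A,A], depth=2
  pop -> removed A, stack = [A], depth=1
  push(A) -> stack = [A,A], depth=2
  push(B) -> stack = [A,A,B], depth=3
  pop -> removed B, stack = [A,A], depth=2
Final depth = 2

2


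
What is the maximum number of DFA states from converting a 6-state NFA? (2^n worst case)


NFA has 6 states
Subset construction: each DFA state = subset of NFA states
Maximum subsets = 2^6
2^6 = 64

64


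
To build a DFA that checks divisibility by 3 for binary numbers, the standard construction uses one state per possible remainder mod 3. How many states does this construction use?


Divisibility by 3 is tracked via the remainder mod 3: 0, 1, ..., 2
The construction assigns one state to each remainder
Number of remainders = 3

3


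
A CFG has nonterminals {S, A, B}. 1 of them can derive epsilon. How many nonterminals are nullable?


Nonterminals: {S, A, B}
A nonterminal is nullable if it can derive epsilon
Counting nullable nonterminals: 1
Total nullable = 1

1


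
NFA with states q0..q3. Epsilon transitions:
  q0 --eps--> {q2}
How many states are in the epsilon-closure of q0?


Starting from q0
Initialize closure = {q0}
Follow epsilon from q0 -> add q2
Final closure: {q0, q2}
Size = 2

2


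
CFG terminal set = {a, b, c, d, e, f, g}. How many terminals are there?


Terminal symbols: a, b, c, d, e, f, g
Counting each: a (#1), b (#2), c (#3), d (#4), e (#5), f (#6), g (#7)
Total = 7

7


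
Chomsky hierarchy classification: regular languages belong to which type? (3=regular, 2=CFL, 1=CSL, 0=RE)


Chomsky hierarchy levels:
  Type 3: Regular (DFA/NFA/regex)
  Type 2: Context-free (PDA)
  Type 1: Context-sensitive
  Type 0: Recursively enumerable (TM)
'regular' corresponds to Type 3

3


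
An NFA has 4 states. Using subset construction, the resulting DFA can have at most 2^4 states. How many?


NFA has 4 states
Subset construction: each DFA state = subset of NFA states
Maximum subsets = 2^4
2^4 = 16

16


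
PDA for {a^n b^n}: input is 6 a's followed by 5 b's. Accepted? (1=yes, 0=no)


Language requires equal numbers of a's and b's
PDA pushes for each 'a', pops for each 'b'
Number of a's = 6
Number of b's = 5
6 != 5 -> Reject

0


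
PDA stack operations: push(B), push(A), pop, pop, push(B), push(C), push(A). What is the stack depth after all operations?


Tracing stack operations:
  push(B) -> stack = [B], depth=1
  push(A) -> stack = [B,A], depth=2
  pop -> removed A, stack = [B], depth=1
  pop -> removed B, stack = [], depth=0
  push(B) -> stack = [B], depth=1
  push(C) -> stack = [B,C], depth=2
  push(A) -> stack = [B,C,A], depth=3
Final depth = 3

3


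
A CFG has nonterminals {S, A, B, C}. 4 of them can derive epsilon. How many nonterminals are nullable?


Nonterminals: {S, A, B, C}
A nonterminal is nullable if it can derive epsilon
Counting nullable nonterminals: 4
Total nullable = 4

4


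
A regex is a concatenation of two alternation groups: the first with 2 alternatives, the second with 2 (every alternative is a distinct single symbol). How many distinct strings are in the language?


First group: 2 alternatives
Second group: 2 alternatives
Concatenation: each choice from group 1 pairs with each from group 2
Total = 2 x 2 = 4

4


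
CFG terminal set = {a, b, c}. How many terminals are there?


Terminal symbols: a, b, c
Counting each: a (#1), b (#2), c (#3)
Total = 3

3


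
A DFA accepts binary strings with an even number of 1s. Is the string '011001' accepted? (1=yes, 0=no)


DFA has 2 states: q_even (start, accept=yes) and q_odd
Processing string '011001' character by character:
  Position 0: read '0', 1-count=0 -> q_even (no change)
  Position 1: read '1', 1-count=1 -> q_odd
  Position 2: read '1', 1-count=2 -> q_even
  Position 3: read '0', 1-count=2 -> q_even (no change)
  Position 4: read '0', 1-count=2 -> q_even (no change)
  Position 5: read '1', 1-count=3 -> q_odd
Final state: q_odd, total 1s = 3 (odd); the DFA requires an even count -> reject

0


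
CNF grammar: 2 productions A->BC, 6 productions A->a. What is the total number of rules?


CNF allows two rule forms:
  A -> BC (binary): 2 rules
  A -> a (terminal): 6 rules
Total = 2 + 6 = 8

8


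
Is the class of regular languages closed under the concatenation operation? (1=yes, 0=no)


Regular languages are closed under:
- Union (DFA product construction)
- Intersection (DFA product construction)
- Complement (swap accept/reject states)
- Concatenation (NFA construction)
- Kleene star (NFA construction)
concatenation is in this list
Therefore: closed

1


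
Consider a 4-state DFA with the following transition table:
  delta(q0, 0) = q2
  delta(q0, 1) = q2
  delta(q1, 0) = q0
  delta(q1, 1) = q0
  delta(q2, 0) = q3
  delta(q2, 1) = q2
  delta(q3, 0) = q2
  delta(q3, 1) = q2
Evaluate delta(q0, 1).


Looking up transition function:
delta(q0, 1) in the table
Row: q0, Column: 1
Result: q2

q2


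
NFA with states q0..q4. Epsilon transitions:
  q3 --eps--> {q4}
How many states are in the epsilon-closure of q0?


Starting from q0
Initialize closure = {q0}
q0 has no outgoing epsilon transitions -> nothing to add
Final closure: {q0}
Size = 1

1


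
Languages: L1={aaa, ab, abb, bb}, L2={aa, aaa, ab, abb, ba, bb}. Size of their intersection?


L1 = {aaa, ab, abb, bb}
L2 = {aa, aaa, ab, abb, ba, bb}
Checking each string in L1 against L2:
  'aaa': in L2? Yes
  'ab': in L2? Yes
  'abb': in L2? Yes
  'bb': in L2? Yes
Intersection = {aaa, ab, abb, bb}
|L1 ∩ L2| = 4

4


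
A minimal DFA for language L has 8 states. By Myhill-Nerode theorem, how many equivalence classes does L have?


Myhill-Nerode theorem:
Number of equivalence classes = number of states in minimal DFA
Minimal DFA states = 8
Therefore equivalence classes = 8

8


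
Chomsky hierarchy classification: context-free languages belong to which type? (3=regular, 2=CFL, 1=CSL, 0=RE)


Chomsky hierarchy levels:
  Type 3: Regular (DFA/NFA/regex)
  Type 2: Context-free (PDA)
  Type 1: Context-sensitive
  Type 0: Recursively enumerable (TM)
'context-free' corresponds to Type 2

2


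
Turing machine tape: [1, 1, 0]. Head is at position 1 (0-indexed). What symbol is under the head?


Tape: [1, 1, 0]
Positions: 0 1 2
Values:    1 1 0
Head at position 1
tape[1] = 1

1


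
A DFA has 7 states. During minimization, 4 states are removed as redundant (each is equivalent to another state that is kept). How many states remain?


Original DFA: 7 states
Redundant states removed: 4
Minimized states = original - removed
= 7 - 4
= 3

3


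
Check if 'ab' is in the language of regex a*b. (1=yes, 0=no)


Pattern: a*b
String: 'ab'
Pattern requires: zero or more 'a's followed by exactly one 'b'
Found 1 leading 'a's
Remaining: 'b'
Remaining is exactly 'b' -> match
Result: 1

1


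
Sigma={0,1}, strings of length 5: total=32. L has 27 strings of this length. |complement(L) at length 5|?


Alphabet: {0,1}
String length: 5
Total strings of length 5 = 2^5 = 32
Strings in L = 27
Complement = total - |L|
= 32 - 27
= 5

5


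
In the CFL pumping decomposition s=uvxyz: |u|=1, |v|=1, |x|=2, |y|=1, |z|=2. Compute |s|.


|s| = |u| + |v| + |x| + |y| + |z|
= 1 + 1 + 2 + 1 + 2
= 2 + 2 + 3
= 4 + 3
= 7

7
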